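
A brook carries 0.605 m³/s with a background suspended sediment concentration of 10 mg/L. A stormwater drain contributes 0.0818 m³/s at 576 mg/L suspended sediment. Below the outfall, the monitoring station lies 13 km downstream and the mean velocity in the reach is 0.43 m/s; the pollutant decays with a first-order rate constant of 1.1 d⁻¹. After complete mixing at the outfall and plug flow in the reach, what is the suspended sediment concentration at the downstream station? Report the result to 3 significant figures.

52.7 mg/L

Mixed concentration C = ΣQC/ΣQ = (0.6050·10.00 + 0.08180·576.0) / 0.6868 = 53.17/0.6868 = 77.41 mg/L.
Travel time t = 13·1000 / 0.43 = 30230 s = 8.398 h.
Decay over the reach: 77.41·exp(−kt) = 77.41·0.6805 = 52.68 mg/L.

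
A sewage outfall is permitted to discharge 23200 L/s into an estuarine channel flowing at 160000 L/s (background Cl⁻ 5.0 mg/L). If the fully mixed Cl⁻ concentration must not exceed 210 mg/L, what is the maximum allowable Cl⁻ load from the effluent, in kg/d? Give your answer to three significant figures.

3250000 kg/d

Mass balance at the limit: 160000·5.000 + 23200·Cₑ = 183200·210 → Cₑ = 1624 mg/L.
23200 L/s = 23.20 m³/s. Load = 23.20 m³/s × 1624 g/m³ × 86 400 s/d = 3255000 kg/d.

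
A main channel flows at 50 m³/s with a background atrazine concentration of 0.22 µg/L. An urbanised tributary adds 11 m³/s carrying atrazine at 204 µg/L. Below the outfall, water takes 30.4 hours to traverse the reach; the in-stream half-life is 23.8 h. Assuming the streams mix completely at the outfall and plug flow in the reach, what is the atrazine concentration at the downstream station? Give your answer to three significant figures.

15.3 µg/L

Flow-weighted average: C = (50.00·0.2200 + 11.00·204.0) / 61.00 = 2255/61.00 = 36.97 µg/L.
Half-life 23.8 h → k = ln 2 / 23.8 = 0.02912 h⁻¹ = 0.6990 d⁻¹.
Applying C = C₀e^(−kt): 36.97 × 0.4126 = 15.25 µg/L.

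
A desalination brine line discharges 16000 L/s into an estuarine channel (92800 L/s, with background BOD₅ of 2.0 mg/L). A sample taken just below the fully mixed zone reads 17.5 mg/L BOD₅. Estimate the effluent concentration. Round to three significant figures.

Mass balance: 92800·2.000 + 16000·Cₑ = 108800·17.50
→ Cₑ = (108800·17.50 − 92800·2.000) / 16000 = 107.4 mg/L.

107 mg/L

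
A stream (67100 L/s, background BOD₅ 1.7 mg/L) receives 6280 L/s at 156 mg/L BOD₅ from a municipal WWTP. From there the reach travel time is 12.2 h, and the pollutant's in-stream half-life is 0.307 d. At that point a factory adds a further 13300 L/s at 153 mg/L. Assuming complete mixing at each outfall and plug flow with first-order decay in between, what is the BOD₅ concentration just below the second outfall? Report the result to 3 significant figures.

Mass balance: C = (67100·1.700 + 6280·156.0) / 73380 = 1094000/73380 = 14.91 mg/L; combined flow 73380 L/s.
Half-life 0.307 d → k = ln 2 / 0.307 = 2.258 d⁻¹.
Applying C = C₀e^(−kt): 14.91 × 0.3174 = 4.730 mg/L.
At the second outfall, C = (73380·4.730 + 13300·153.0) / (73380 + 13300) = 27.48 mg/L.

27.5 mg/L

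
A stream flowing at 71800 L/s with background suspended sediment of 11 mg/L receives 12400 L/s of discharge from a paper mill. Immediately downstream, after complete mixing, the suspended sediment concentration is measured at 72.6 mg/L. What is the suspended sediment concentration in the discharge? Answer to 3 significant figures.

Mass balance: 71800·11.00 + 12400·Cₑ = 84200·72.60
→ Cₑ = (84200·72.60 − 71800·11.00) / 12400 = 429.3 mg/L.

429 mg/L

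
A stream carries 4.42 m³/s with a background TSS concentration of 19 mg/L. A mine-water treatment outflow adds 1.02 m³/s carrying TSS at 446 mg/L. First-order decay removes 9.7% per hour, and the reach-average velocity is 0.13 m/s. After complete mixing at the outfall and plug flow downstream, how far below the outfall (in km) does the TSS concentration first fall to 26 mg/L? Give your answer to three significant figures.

Mixed concentration C = ΣQC/ΣQ = (4.420·19.00 + 1.020·446.0) / 5.440 = 538.9/5.440 = 99.06 mg/L.
9.7%/h lost → k = −ln(1 − 0.097) = 0.1020 h⁻¹.
Set 99.06·exp(−k·t) = 26 → t = ln(99.06/26)/k = 47200 s = 13.11 h.
Distance = v·t = 0.13·47200 = 6136 m = 6.136 km.

6.14 km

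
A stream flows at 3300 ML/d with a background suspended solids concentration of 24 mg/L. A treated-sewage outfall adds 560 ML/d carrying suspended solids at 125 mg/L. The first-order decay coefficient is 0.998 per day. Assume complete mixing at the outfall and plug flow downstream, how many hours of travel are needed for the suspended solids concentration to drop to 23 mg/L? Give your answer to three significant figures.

12.5 h

After mixing, C = (3300·24.00 + 560.0·125.0) / 3860 = 149200/3860 = 38.65 mg/L.
38.65·exp(−k·t) = 23 → t = ln(38.65/23)/k = 44940 s = 12.48 h.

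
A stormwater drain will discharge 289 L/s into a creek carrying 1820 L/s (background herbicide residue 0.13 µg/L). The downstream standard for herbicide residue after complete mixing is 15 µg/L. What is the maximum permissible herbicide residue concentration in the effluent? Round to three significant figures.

109 µg/L

At the limit, (Qr·Cr + Qe·Cₑ)/(Qr + Qe) = 15:
Cₑ = (2109·15 − 1820·0.1300) / 289.0 = 108.6 µg/L.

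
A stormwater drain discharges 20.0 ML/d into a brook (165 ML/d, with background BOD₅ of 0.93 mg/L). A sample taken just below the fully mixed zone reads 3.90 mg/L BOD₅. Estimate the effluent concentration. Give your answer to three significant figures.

Mass balance: 165.0·0.9300 + 20.00·Cₑ = 185.0·3.900
→ Cₑ = (185.0·3.900 − 165.0·0.9300) / 20.00 = 28.40 mg/L.

28.4 mg/L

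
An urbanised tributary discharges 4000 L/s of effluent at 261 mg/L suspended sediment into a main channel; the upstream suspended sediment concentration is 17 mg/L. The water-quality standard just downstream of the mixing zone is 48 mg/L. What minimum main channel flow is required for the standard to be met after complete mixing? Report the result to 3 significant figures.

Set C_mix = 48: (Q·17.00 + 4000·261.0) / (Q + 4000) = 48
→ Q = 4000·(261.0 − 48)/(48 − 17.00) = 27480 L/s.

27500 L/s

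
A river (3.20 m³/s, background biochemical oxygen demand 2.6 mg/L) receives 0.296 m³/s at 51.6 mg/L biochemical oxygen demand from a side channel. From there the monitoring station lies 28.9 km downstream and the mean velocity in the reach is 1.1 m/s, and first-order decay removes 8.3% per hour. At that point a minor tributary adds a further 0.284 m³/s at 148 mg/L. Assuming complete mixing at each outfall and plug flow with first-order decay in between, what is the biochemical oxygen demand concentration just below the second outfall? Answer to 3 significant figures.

14.4 mg/L

Flow-weighted average: C = (3.200·2.600 + 0.2960·51.60) / 3.496 = 23.59/3.496 = 6.749 mg/L; combined flow 3.496 m³/s.
Travel time t = 28.9·1000 / 1.1 = 26270 s = 7.298 h.
8.3%/h lost → k = −ln(1 − 0.083) = 0.08665 h⁻¹.
Applying C = C₀e^(−kt): 6.749 × 0.5313 = 3.586 mg/L.
Second outfall: C = (3.496·3.586 + 0.2840·148.0)/3.780 = 14.44 mg/L.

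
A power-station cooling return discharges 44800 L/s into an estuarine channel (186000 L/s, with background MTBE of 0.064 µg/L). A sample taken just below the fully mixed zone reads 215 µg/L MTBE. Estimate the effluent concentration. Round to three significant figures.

1110 µg/L

Mass balance: 186000·0.06400 + 44800·Cₑ = 230800·215.0
→ Cₑ = (230800·215.0 − 186000·0.06400) / 44800 = 1107 µg/L.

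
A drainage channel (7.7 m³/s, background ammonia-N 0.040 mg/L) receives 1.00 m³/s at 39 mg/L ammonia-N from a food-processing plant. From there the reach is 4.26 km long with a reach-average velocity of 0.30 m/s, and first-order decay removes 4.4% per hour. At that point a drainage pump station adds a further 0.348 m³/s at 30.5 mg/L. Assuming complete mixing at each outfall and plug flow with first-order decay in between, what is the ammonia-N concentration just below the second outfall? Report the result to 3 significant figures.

4.81 mg/L

Mixed concentration C = ΣQC/ΣQ = (7.700·0.04000 + 1.000·39.00) / 8.700 = 39.31/8.700 = 4.518 mg/L; combined flow 8.700 m³/s.
Travel time t = 4.26·1000 / 0.30 = 14200 s = 3.944 h.
4.4%/h lost → k = −ln(1 − 0.044) = 0.04500 h⁻¹.
Decay over the reach: 4.518·exp(−kt) = 4.518·0.8374 = 3.783 mg/L.
At the second outfall, C = (8.700·3.783 + 0.3480·30.50) / (8.700 + 0.3480) = 4.811 mg/L.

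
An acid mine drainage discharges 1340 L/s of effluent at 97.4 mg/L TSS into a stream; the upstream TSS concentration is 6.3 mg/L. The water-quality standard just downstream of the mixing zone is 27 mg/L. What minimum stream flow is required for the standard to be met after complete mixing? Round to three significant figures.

4560 L/s

Set C_mix = 27: (Q·6.300 + 1340·97.40) / (Q + 1340) = 27
→ Q = 1340·(97.40 − 27)/(27 − 6.300) = 4557 L/s.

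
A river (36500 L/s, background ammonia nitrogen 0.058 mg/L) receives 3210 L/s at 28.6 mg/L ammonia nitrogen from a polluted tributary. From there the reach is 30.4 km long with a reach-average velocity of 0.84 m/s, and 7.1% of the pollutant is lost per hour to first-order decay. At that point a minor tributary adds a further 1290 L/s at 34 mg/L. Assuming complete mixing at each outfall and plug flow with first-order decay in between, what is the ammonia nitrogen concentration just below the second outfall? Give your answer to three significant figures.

Conservation of mass: C = (36500·0.05800 + 3210·28.60) / 39710 = 93920/39710 = 2.365 mg/L; combined flow 39710 L/s.
Travel time t = 30.4·1000 / 0.84 = 36190 s = 10.05 h.
7.1%/h lost → k = −ln(1 − 0.071) = 0.07365 h⁻¹.
Decay over the reach: 2.365·exp(−kt) = 2.365·0.4769 = 1.128 mg/L.
Second outfall: C = (39710·1.128 + 1290·34.00)/41000 = 2.162 mg/L.

2.16 mg/L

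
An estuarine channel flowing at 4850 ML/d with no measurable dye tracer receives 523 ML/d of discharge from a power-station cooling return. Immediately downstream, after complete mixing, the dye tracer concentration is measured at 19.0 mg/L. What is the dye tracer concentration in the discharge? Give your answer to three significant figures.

195 mg/L

Mass balance: 4850·0 + 523.0·Cₑ = 5373·19.00
→ Cₑ = (5373·19.00 − 4850·0) / 523.0 = 195.2 mg/L.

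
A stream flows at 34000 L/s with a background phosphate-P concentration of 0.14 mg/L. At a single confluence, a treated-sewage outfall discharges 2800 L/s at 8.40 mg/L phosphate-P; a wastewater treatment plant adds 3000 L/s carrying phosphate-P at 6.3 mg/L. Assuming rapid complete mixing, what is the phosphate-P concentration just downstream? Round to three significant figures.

Flow-weighted average: C = (34000·0.1400 + 2800·8.400 + 3000·6.300) / 39800 = 47180/39800 = 1.185 mg/L.

1.19 mg/L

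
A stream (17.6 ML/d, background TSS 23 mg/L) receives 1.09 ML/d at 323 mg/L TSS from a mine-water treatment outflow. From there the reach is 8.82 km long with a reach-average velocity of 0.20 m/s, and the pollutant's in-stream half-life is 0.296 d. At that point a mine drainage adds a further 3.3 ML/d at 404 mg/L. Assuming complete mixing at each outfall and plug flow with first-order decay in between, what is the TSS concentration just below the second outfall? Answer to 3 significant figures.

71.0 mg/L

Mass balance: C = (17.60·23.00 + 1.090·323.0) / 18.69 = 756.9/18.69 = 40.50 mg/L; combined flow 18.69 ML/d.
Travel time t = 8.82·1000 / 0.20 = 44100 s = 12.25 h.
Half-life 0.296 d → k = ln 2 / 0.296 = 2.342 d⁻¹.
Applying C = C₀e^(−kt): 40.50 × 0.3026 = 12.26 mg/L.
Second outfall: C = (18.69·12.26 + 3.300·404.0)/21.99 = 71.04 mg/L.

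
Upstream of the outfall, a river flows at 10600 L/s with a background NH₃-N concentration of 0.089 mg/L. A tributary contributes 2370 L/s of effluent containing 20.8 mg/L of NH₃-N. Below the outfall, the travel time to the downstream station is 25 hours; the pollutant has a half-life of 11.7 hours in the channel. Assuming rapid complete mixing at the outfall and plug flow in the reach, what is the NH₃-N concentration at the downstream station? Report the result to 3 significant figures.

After mixing, C = (10600·0.08900 + 2370·20.80) / 12970 = 50240/12970 = 3.874 mg/L.
Half-life 11.7 h → k = ln 2 / 11.7 = 0.05924 h⁻¹ = 1.422 d⁻¹.
Decay over the reach: 3.874·exp(−kt) = 3.874·0.2274 = 0.8808 mg/L.

0.881 mg/L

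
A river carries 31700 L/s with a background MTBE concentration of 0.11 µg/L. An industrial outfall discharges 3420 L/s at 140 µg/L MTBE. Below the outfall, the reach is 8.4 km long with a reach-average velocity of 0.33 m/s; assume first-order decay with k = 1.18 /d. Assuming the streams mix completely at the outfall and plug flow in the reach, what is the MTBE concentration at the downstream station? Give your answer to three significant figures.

Conservation of mass: C = (31700·0.1100 + 3420·140.0) / 35120 = 482300/35120 = 13.73 µg/L.
Travel time t = 8.4·1000 / 0.33 = 25450 s = 7.071 h.
Decay over the reach: 13.73·exp(−kt) = 13.73·0.7064 = 9.700 µg/L.

9.70 µg/L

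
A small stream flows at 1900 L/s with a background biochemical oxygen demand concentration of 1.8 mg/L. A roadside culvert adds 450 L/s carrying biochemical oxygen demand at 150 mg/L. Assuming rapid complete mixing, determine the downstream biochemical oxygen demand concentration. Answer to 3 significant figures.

30.2 mg/L

Flow-weighted average: C = (1900·1.800 + 450.0·150.0) / 2350 = 70920/2350 = 30.18 mg/L.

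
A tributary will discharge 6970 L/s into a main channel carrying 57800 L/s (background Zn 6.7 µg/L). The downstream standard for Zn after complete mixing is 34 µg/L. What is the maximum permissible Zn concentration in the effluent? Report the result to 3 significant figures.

At the limit, (Qr·Cr + Qe·Cₑ)/(Qr + Qe) = 34:
Cₑ = (64770·34 − 57800·6.700) / 6970 = 260.4 µg/L.

260 µg/L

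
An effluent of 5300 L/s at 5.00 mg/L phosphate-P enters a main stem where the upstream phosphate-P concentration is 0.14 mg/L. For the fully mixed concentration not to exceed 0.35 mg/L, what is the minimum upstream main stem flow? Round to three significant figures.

Set C_mix = 0.35: (Q·0.1400 + 5300·5.000) / (Q + 5300) = 0.35
→ Q = 5300·(5.000 − 0.35)/(0.35 − 0.1400) = 117400 L/s.

117000 L/s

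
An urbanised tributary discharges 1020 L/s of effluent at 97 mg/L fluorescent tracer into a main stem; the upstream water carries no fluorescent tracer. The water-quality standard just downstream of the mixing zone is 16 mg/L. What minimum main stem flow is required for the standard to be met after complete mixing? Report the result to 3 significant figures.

5160 L/s

Set C_mix = 16: (Q·0 + 1020·97.00) / (Q + 1020) = 16
→ Q = 1020·(97.00 − 16)/(16 − 0) = 5164 L/s.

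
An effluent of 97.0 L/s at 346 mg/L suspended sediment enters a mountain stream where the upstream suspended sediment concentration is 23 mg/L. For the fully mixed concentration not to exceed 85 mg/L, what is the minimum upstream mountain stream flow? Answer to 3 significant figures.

408 L/s

Set C_mix = 85: (Q·23.00 + 97.00·346.0) / (Q + 97.00) = 85
→ Q = 97.00·(346.0 − 85)/(85 − 23.00) = 408.3 L/s.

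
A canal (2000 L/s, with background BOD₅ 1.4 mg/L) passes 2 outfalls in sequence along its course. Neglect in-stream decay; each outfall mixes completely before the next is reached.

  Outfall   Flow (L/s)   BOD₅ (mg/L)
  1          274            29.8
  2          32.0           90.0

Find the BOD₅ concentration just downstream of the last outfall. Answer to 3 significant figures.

6.00 mg/L

After outfall 1: Q = 2000 + 274.0 = 2274 L/s; C = (2000·1.400 + 274.0·29.80)/2274 = 4.822 mg/L.
After outfall 2: Q = 2274 + 32.00 = 2306 L/s; C = (2274·4.822 + 32.00·90.00)/2306 = 6.004 mg/L.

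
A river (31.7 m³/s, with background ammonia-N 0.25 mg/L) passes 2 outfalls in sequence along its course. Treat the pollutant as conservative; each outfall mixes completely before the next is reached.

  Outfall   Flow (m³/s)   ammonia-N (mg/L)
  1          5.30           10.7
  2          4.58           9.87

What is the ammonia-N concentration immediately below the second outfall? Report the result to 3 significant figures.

Outfall 1: combined Q = 37.00 m³/s; C = (31.70·0.2500 + 5.300·10.70)/37.00 = 1.747 mg/L.
Outfall 2: combined Q = 41.58 m³/s; C = (37.00·1.747 + 4.580·9.870)/41.58 = 2.642 mg/L.

2.64 mg/L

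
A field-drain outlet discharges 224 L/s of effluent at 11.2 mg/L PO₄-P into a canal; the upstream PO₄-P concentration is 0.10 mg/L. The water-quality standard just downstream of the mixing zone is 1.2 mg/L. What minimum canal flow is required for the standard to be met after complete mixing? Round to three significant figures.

2040 L/s

Set C_mix = 1.2: (Q·0.1000 + 224.0·11.20) / (Q + 224.0) = 1.2
→ Q = 224.0·(11.20 − 1.2)/(1.2 − 0.1000) = 2036 L/s.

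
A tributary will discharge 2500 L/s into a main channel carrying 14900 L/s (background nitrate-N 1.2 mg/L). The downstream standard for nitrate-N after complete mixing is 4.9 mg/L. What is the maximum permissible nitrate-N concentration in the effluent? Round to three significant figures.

27.0 mg/L

At the limit, (Qr·Cr + Qe·Cₑ)/(Qr + Qe) = 4.9:
Cₑ = (17400·4.9 − 14900·1.200) / 2500 = 26.95 mg/L.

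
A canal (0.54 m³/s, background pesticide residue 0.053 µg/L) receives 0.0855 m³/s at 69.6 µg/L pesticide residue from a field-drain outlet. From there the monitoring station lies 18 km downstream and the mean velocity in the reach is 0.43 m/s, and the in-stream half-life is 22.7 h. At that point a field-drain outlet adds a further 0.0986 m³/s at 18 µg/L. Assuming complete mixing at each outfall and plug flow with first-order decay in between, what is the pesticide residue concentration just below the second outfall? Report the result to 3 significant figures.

Flow-weighted average: C = (0.5400·0.05300 + 0.08550·69.60) / 0.6255 = 5.979/0.6255 = 9.559 µg/L; combined flow 0.6255 m³/s.
Travel time t = 18·1000 / 0.43 = 41860 s = 11.63 h.
Half-life 22.7 h → k = ln 2 / 22.7 = 0.03054 h⁻¹ = 0.7328 d⁻¹.
Decay over the reach: 9.559·exp(−kt) = 9.559·0.7011 = 6.702 µg/L.
At the second outfall, C = (0.6255·6.702 + 0.09860·18.00) / (0.6255 + 0.09860) = 8.241 µg/L.

8.24 µg/L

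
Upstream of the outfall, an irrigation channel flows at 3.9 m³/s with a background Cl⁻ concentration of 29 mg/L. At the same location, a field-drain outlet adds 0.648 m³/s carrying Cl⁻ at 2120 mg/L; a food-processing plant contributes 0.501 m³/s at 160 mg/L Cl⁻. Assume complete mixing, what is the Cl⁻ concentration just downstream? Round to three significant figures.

Mass balance: C = (3.900·29.00 + 0.6480·2120 + 0.5010·160.0) / 5.049 = 1567/5.049 = 310.4 mg/L.

310 mg/L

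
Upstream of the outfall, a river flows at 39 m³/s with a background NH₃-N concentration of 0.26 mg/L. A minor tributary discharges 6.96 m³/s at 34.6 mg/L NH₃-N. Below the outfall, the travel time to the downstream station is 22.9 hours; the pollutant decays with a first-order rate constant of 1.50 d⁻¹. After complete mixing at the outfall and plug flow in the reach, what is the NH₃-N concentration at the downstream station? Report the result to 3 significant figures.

1.31 mg/L

Conservation of mass: C = (39.00·0.2600 + 6.960·34.60) / 45.96 = 251.0/45.96 = 5.460 mg/L.
After decay, C = 5.460 × e^(−kt) = 5.460 × 0.2390 = 1.305 mg/L.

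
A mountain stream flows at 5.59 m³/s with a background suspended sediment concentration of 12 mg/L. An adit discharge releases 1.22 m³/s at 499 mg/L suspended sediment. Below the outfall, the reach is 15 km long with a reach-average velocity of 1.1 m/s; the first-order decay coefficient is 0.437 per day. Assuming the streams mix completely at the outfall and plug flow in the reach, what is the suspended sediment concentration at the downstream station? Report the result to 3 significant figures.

92.6 mg/L

Mixed concentration C = ΣQC/ΣQ = (5.590·12.00 + 1.220·499.0) / 6.810 = 675.9/6.810 = 99.25 mg/L.
Travel time t = 15·1000 / 1.1 = 13640 s = 3.788 h.
Applying C = C₀e^(−kt): 99.25 × 0.9334 = 92.63 mg/L.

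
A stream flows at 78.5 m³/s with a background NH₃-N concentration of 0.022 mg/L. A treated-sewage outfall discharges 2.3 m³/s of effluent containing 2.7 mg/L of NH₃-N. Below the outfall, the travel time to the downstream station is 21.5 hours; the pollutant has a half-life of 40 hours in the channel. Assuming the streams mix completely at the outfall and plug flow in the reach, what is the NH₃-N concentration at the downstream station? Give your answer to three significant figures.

0.0677 mg/L

Mixed concentration C = ΣQC/ΣQ = (78.50·0.02200 + 2.300·2.700) / 80.80 = 7.937/80.80 = 0.09823 mg/L.
Half-life 40 h → k = ln 2 / 40 = 0.01733 h⁻¹ = 0.4159 d⁻¹.
After decay, C = 0.09823 × e^(−kt) = 0.09823 × 0.6890 = 0.06768 mg/L.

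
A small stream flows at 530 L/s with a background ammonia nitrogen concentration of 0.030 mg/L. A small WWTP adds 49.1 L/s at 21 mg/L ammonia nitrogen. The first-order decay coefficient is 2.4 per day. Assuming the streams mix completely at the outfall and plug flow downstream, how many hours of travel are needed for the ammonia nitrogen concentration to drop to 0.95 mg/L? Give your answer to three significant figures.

6.44 h

Conservation of mass: C = (530.0·0.03000 + 49.10·21.00) / 579.1 = 1047/579.1 = 1.808 mg/L.
1.808·exp(−k·t) = 0.95 → t = ln(1.808/0.95)/k = 23170 s = 6.435 h.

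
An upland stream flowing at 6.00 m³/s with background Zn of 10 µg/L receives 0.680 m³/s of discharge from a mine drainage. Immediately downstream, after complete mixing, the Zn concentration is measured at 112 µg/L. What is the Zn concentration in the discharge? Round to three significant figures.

1010 µg/L

Mass balance: 6.000·10.00 + 0.6800·Cₑ = 6.680·112.0
→ Cₑ = (6.680·112.0 − 6.000·10.00) / 0.6800 = 1012 µg/L.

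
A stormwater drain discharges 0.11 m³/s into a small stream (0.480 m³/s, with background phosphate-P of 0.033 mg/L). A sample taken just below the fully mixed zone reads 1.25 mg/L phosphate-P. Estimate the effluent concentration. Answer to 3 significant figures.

6.56 mg/L

Mass balance: 0.4800·0.03300 + 0.1100·Cₑ = 0.5900·1.250
→ Cₑ = (0.5900·1.250 − 0.4800·0.03300) / 0.1100 = 6.561 mg/L.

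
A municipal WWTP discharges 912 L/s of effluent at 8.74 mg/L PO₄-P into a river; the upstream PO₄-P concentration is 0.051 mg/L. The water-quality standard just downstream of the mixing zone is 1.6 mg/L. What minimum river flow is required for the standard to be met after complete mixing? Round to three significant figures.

4200 L/s

Set C_mix = 1.6: (Q·0.05100 + 912.0·8.740) / (Q + 912.0) = 1.6
→ Q = 912.0·(8.740 − 1.6)/(1.6 − 0.05100) = 4204 L/s.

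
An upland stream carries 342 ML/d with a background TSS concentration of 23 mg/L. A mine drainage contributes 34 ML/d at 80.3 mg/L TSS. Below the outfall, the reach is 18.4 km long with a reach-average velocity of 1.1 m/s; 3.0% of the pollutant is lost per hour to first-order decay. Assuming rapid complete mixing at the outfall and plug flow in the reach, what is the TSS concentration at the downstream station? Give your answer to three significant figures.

After mixing, C = (342.0·23.00 + 34.00·80.30) / 376.0 = 10600/376.0 = 28.18 mg/L.
Travel time t = 18.4·1000 / 1.1 = 16730 s = 4.646 h.
3.0%/h lost → k = −ln(1 − 0.03) = 0.03046 h⁻¹.
First-order decay: C = 28.18·exp(−k·t) = 28.18·0.8680 = 24.46 mg/L.

24.5 mg/L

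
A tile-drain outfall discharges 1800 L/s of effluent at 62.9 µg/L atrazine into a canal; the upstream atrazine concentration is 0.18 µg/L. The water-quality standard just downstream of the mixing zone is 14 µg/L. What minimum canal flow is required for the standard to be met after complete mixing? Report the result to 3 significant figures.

Set C_mix = 14: (Q·0.1800 + 1800·62.90) / (Q + 1800) = 14
→ Q = 1800·(62.90 − 14)/(14 − 0.1800) = 6369 L/s.

6370 L/s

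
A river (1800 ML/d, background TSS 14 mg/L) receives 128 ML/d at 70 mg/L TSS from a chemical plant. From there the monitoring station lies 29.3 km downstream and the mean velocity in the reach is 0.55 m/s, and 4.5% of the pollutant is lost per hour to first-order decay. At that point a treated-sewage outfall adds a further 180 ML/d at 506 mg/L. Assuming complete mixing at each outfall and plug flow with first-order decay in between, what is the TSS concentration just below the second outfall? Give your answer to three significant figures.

After mixing, C = (1800·14.00 + 128.0·70.00) / 1928 = 34160/1928 = 17.72 mg/L; combined flow 1928 ML/d.
Travel time t = 29.3·1000 / 0.55 = 53270 s = 14.80 h.
4.5%/h lost → k = −ln(1 − 0.045) = 0.04604 h⁻¹.
Applying C = C₀e^(−kt): 17.72 × 0.5059 = 8.964 mg/L.
Second outfall: C = (1928·8.964 + 180.0·506.0)/2108 = 51.41 mg/L.

51.4 mg/L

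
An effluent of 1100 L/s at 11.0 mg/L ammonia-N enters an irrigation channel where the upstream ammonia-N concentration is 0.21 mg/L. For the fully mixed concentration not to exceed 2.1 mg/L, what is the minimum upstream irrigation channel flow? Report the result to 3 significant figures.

Set C_mix = 2.1: (Q·0.2100 + 1100·11.00) / (Q + 1100) = 2.1
→ Q = 1100·(11.00 − 2.1)/(2.1 − 0.2100) = 5180 L/s.

5180 L/s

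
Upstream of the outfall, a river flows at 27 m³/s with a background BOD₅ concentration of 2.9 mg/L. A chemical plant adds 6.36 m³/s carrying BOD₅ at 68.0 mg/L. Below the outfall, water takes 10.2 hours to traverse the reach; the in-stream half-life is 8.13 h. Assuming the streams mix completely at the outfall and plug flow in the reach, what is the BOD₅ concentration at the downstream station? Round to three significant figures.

6.42 mg/L

Conservation of mass: C = (27.00·2.900 + 6.360·68.00) / 33.36 = 510.8/33.36 = 15.31 mg/L.
Half-life 8.13 h → k = ln 2 / 8.13 = 0.08526 h⁻¹ = 2.046 d⁻¹.
After decay, C = 15.31 × e^(−kt) = 15.31 × 0.4191 = 6.417 mg/L.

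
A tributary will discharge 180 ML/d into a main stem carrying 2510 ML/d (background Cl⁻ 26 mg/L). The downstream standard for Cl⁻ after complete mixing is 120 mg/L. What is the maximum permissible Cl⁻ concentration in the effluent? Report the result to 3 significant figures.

1430 mg/L

At the limit, (Qr·Cr + Qe·Cₑ)/(Qr + Qe) = 120:
Cₑ = (2690·120 − 2510·26.00) / 180.0 = 1431 mg/L.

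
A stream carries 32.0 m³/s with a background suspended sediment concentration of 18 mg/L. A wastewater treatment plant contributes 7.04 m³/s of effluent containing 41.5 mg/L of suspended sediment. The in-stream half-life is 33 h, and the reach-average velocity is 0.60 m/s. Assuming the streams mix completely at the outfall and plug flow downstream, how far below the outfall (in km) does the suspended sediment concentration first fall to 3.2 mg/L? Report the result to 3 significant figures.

199 km

Conservation of mass: C = (32.00·18.00 + 7.040·41.50) / 39.04 = 868.2/39.04 = 22.24 mg/L.
Half-life 33 h → k = ln 2 / 33 = 0.02100 h⁻¹ = 0.5041 d⁻¹.
Set 22.24·exp(−k·t) = 3.2 → t = ln(22.24/3.2)/k = 332300 s = 92.30 h.
Distance = v·t = 0.60·332300 = 199400 m = 199.4 km.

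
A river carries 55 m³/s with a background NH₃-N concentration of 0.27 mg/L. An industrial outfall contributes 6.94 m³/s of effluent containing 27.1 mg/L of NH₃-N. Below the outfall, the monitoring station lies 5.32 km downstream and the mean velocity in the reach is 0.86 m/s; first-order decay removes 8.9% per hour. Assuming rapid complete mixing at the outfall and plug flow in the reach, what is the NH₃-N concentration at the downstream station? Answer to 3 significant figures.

2.79 mg/L

Mass balance: C = (55.00·0.2700 + 6.940·27.10) / 61.94 = 202.9/61.94 = 3.276 mg/L.
Travel time t = 5.32·1000 / 0.86 = 6186 s = 1.718 h.
8.9%/h lost → k = −ln(1 − 0.089) = 0.09321 h⁻¹.
After decay, C = 3.276 × e^(−kt) = 3.276 × 0.8520 = 2.791 mg/L.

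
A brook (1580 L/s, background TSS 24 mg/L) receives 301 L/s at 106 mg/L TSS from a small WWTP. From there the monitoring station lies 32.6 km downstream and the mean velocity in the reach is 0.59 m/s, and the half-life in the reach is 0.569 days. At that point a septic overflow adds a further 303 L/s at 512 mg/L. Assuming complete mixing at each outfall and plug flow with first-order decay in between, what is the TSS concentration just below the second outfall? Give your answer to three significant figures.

85.7 mg/L

Conservation of mass: C = (1580·24.00 + 301.0·106.0) / 1881 = 69830/1881 = 37.12 mg/L; combined flow 1881 L/s.
Travel time t = 32.6·1000 / 0.59 = 55250 s = 15.35 h.
Half-life 0.569 d → k = ln 2 / 0.569 = 1.218 d⁻¹.
First-order decay: C = 37.12·exp(−k·t) = 37.12·0.4588 = 17.03 mg/L.
At the second outfall, C = (1881·17.03 + 303.0·512.0) / (1881 + 303.0) = 85.70 mg/L.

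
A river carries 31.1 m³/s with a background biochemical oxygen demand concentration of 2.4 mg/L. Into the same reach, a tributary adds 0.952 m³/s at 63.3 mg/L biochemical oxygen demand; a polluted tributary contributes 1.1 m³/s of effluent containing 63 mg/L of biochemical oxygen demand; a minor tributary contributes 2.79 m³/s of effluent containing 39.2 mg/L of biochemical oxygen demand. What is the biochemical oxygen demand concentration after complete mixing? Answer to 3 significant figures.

8.72 mg/L

Mass balance: C = (31.10·2.400 + 0.9520·63.30 + 1.100·63.00 + 2.790·39.20) / 35.94 = 313.6/35.94 = 8.724 mg/L.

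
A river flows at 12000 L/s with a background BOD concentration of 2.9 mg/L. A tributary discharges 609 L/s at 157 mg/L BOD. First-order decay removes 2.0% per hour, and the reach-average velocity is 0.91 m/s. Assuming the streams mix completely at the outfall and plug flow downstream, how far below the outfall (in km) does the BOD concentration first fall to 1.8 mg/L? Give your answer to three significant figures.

284 km

Conservation of mass: C = (12000·2.900 + 609.0·157.0) / 12610 = 130400/12610 = 10.34 mg/L.
2.0%/h lost → k = −ln(1 − 0.02) = 0.02020 h⁻¹.
Set 10.34·exp(−k·t) = 1.8 → t = ln(10.34/1.8)/k = 311600 s = 86.55 h.
Distance = v·t = 0.91·311600 = 283500 m = 283.5 km.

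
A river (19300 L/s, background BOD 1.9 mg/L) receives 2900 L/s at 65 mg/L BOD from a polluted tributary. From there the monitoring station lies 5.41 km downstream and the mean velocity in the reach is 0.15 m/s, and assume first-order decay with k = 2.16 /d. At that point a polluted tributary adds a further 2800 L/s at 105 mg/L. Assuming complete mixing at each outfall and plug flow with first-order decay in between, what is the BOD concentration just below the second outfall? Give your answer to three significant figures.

15.4 mg/L

After mixing, C = (19300·1.900 + 2900·65.00) / 22200 = 225200/22200 = 10.14 mg/L; combined flow 22200 L/s.
Travel time t = 5.41·1000 / 0.15 = 36070 s = 10.02 h.
Decay over the reach: 10.14·exp(−kt) = 10.14·0.4059 = 4.117 mg/L.
At the second outfall, C = (22200·4.117 + 2800·105.0) / (22200 + 2800) = 15.42 mg/L.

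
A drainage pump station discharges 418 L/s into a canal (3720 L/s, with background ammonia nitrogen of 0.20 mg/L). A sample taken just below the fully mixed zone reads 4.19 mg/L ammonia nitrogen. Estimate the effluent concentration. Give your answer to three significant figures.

Mass balance: 3720·0.2000 + 418.0·Cₑ = 4138·4.190
→ Cₑ = (4138·4.190 − 3720·0.2000) / 418.0 = 39.70 mg/L.

39.7 mg/L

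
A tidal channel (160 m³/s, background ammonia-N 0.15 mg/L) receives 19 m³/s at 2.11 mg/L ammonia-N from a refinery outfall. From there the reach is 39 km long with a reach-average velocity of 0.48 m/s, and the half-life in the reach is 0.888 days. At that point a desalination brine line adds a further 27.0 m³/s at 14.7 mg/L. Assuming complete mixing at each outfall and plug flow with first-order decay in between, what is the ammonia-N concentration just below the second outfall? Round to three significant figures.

2.08 mg/L

After mixing, C = (160.0·0.1500 + 19.00·2.110) / 179.0 = 64.09/179.0 = 0.3580 mg/L; combined flow 179.0 m³/s.
Travel time t = 39·1000 / 0.48 = 81250 s = 22.57 h.
Half-life 0.888 d → k = ln 2 / 0.888 = 0.7806 d⁻¹.
Decay over the reach: 0.3580·exp(−kt) = 0.3580·0.4800 = 0.1718 mg/L.
At the second outfall, C = (179.0·0.1718 + 27.00·14.70) / (179.0 + 27.00) = 2.076 mg/L.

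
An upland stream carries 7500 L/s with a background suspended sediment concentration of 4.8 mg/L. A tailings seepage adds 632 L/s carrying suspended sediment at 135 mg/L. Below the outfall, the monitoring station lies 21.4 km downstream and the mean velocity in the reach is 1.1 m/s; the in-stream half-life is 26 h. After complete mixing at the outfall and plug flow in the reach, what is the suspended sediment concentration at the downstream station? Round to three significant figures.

After mixing, C = (7500·4.800 + 632.0·135.0) / 8132 = 121300/8132 = 14.92 mg/L.
Travel time t = 21.4·1000 / 1.1 = 19450 s = 5.404 h.
Half-life 26 h → k = ln 2 / 26 = 0.02666 h⁻¹ = 0.6398 d⁻¹.
First-order decay: C = 14.92·exp(−k·t) = 14.92·0.8658 = 12.92 mg/L.

12.9 mg/L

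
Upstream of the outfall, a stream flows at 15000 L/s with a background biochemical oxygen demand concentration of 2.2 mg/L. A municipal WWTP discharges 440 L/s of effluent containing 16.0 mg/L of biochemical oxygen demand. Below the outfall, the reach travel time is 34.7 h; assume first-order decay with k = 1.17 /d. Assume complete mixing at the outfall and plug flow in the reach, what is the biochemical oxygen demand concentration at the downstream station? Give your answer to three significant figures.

Mixed concentration C = ΣQC/ΣQ = (15000·2.200 + 440.0·16.00) / 15440 = 40040/15440 = 2.593 mg/L.
First-order decay: C = 2.593·exp(−k·t) = 2.593·0.1842 = 0.4777 mg/L.

0.478 mg/L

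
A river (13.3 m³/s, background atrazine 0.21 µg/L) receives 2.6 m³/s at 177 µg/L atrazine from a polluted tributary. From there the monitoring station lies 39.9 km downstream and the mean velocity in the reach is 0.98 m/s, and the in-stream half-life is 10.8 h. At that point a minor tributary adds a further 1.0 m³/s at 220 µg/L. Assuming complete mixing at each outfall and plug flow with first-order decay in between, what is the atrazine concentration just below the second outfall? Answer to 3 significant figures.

Conservation of mass: C = (13.30·0.2100 + 2.600·177.0) / 15.90 = 463.0/15.90 = 29.12 µg/L; combined flow 15.90 m³/s.
Travel time t = 39.9·1000 / 0.98 = 40710 s = 11.31 h.
Half-life 10.8 h → k = ln 2 / 10.8 = 0.06418 h⁻¹ = 1.540 d⁻¹.
After decay, C = 29.12 × e^(−kt) = 29.12 × 0.4839 = 14.09 µg/L.
Second outfall: C = (15.90·14.09 + 1.000·220.0)/16.90 = 26.28 µg/L.

26.3 µg/L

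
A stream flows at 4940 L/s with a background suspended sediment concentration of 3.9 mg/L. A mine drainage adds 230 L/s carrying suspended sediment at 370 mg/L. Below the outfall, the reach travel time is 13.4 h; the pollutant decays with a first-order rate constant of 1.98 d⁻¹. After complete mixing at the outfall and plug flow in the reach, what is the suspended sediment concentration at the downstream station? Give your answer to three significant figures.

Flow-weighted average: C = (4940·3.900 + 230.0·370.0) / 5170 = 104400/5170 = 20.19 mg/L.
First-order decay: C = 20.19·exp(−k·t) = 20.19·0.3310 = 6.683 mg/L.

6.68 mg/L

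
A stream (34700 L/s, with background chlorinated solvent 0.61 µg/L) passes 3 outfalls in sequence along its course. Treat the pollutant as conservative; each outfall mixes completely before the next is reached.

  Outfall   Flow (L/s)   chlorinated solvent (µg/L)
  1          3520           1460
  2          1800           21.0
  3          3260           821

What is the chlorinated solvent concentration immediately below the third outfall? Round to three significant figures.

After outfall 1: Q = 34700 + 3520 = 38220 L/s; C = (34700·0.6100 + 3520·1460)/38220 = 135.0 µg/L.
After outfall 2: Q = 38220 + 1800 = 40020 L/s; C = (38220·135.0 + 1800·21.00)/40020 = 129.9 µg/L.
After outfall 3: Q = 40020 + 3260 = 43280 L/s; C = (40020·129.9 + 3260·821.0)/43280 = 181.9 µg/L.

182 µg/L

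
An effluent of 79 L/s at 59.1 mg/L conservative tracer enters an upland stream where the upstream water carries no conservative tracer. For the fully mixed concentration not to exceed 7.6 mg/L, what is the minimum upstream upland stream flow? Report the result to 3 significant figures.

535 L/s

Set C_mix = 7.6: (Q·0 + 79.00·59.10) / (Q + 79.00) = 7.6
→ Q = 79.00·(59.10 − 7.6)/(7.6 − 0) = 535.3 L/s.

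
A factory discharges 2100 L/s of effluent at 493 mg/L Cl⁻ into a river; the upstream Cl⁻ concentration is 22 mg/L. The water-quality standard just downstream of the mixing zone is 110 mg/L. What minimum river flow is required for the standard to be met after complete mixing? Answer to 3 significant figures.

9140 L/s

Set C_mix = 110: (Q·22.00 + 2100·493.0) / (Q + 2100) = 110
→ Q = 2100·(493.0 − 110)/(110 − 22.00) = 9140 L/s.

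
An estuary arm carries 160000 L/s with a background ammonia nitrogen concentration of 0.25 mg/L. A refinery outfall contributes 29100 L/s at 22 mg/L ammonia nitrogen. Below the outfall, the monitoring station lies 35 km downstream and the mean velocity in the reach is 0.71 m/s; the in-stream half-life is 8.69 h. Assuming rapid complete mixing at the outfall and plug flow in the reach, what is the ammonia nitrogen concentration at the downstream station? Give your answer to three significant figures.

1.21 mg/L

Mixed concentration C = ΣQC/ΣQ = (160000·0.2500 + 29100·22.00) / 189100 = 680200/189100 = 3.597 mg/L.
Travel time t = 35·1000 / 0.71 = 49300 s = 13.69 h.
Half-life 8.69 h → k = ln 2 / 8.69 = 0.07976 h⁻¹ = 1.914 d⁻¹.
First-order decay: C = 3.597·exp(−k·t) = 3.597·0.3355 = 1.207 mg/L.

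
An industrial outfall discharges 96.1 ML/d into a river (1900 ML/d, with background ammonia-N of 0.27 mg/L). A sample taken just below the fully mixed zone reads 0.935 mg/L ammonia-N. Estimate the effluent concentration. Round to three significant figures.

Mass balance: 1900·0.2700 + 96.10·Cₑ = 1996·0.9350
→ Cₑ = (1996·0.9350 − 1900·0.2700) / 96.10 = 14.08 mg/L.

14.1 mg/L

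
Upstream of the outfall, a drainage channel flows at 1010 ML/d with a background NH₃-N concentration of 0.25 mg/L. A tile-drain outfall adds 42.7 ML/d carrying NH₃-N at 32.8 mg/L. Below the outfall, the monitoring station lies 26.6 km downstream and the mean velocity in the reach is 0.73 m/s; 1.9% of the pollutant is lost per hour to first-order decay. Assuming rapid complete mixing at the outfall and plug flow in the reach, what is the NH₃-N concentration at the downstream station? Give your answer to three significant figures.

1.29 mg/L

Conservation of mass: C = (1010·0.2500 + 42.70·32.80) / 1053 = 1653/1053 = 1.570 mg/L.
Travel time t = 26.6·1000 / 0.73 = 36440 s = 10.12 h.
1.9%/h lost → k = −ln(1 − 0.019) = 0.01918 h⁻¹.
First-order decay: C = 1.570·exp(−k·t) = 1.570·0.8235 = 1.293 mg/L.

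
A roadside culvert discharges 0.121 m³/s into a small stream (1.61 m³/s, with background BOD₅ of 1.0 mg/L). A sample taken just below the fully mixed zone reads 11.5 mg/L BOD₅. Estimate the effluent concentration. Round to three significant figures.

151 mg/L

Mass balance: 1.610·1.000 + 0.1210·Cₑ = 1.731·11.50
→ Cₑ = (1.731·11.50 − 1.610·1.000) / 0.1210 = 151.2 mg/L.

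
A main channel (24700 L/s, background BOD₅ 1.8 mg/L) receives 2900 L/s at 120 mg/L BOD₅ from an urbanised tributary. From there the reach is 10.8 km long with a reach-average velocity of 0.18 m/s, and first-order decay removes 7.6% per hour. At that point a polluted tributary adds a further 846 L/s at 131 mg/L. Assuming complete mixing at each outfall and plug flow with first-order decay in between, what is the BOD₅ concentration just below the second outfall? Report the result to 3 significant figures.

7.59 mg/L

Mixed concentration C = ΣQC/ΣQ = (24700·1.800 + 2900·120.0) / 27600 = 392500/27600 = 14.22 mg/L; combined flow 27600 L/s.
Travel time t = 10.8·1000 / 0.18 = 60000 s = 16.67 h.
7.6%/h lost → k = −ln(1 − 0.076) = 0.07904 h⁻¹.
First-order decay: C = 14.22·exp(−k·t) = 14.22·0.2678 = 3.808 mg/L.
At the second outfall, C = (27600·3.808 + 846.0·131.0) / (27600 + 846.0) = 7.591 mg/L.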